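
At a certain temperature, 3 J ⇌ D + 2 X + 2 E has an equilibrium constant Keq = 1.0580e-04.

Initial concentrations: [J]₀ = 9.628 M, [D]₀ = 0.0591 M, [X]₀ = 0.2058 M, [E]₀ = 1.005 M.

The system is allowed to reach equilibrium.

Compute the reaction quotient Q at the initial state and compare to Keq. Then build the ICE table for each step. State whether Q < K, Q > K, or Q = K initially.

Q₀ = 2.8327e-06 vs Keq = 1.0580e-04 ⇒ Q<K, forward
Step 1:
                  J         D         X         E
  Initial     9.628    0.0591    0.2058     1.005
  Change    -0.4309    0.1436    0.2873    0.2873
  Equil       9.197    0.2027    0.4931     1.292
  solve Keq expr → x = 0.1436; check Q = 1.0580e-04

Q₀ = 2.8327e-06; Q < K (proceeds forward)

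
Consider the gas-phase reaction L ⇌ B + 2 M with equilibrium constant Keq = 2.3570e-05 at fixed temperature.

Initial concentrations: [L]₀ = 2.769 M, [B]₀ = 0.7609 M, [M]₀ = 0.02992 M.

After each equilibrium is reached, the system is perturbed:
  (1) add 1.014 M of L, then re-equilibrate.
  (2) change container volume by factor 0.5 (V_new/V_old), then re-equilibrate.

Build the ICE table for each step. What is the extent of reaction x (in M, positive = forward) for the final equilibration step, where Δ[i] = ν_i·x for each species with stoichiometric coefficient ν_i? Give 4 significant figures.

x = -0.005442 M

Q₀ = 2.4600e-04 vs Keq = 2.3570e-05 ⇒ Q>K, reverse
Step 1:
                   L          B          M
  init         2.769     0.7609    0.02992
  Δ          0.01029   -0.01029   -0.02058
  eq           2.779     0.7506   0.009342
  solve Keq expr → x = -0.01029; check Q = 2.3570e-05
Then add 1.014 M of L.
Step 2:
                   L          B          M
  init         3.793     0.7506   0.009342
  Δ       -7.8256e-04 7.8256e-04   0.001565
  eq           3.793     0.7514    0.01091
  solve Keq expr → x = 7.8256e-04; check Q = 2.3570e-05
Then change container volume by factor 0.5 (V_new/V_old).
Step 3:
                   L          B          M
  init         7.585      1.503    0.02181
  Δ         0.005442  -0.005442   -0.01088
  eq            7.59      1.497    0.01093
  solve Keq expr → x = -0.005442; check Q = 2.3570e-05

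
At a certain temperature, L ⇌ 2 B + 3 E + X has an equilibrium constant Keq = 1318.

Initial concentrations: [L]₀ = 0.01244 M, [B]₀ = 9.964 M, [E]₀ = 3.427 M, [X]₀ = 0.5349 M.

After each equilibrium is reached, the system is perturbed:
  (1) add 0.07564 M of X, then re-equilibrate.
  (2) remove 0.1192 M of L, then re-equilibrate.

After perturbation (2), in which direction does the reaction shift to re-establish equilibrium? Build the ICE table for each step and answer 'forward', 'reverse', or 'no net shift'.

Direction: reverse

Q₀ = 1.7182e+05 vs Keq = 1318 ⇒ Q>K, reverse
Step 1:
                   L          B          E          X
  I          0.01244      9.964      3.427     0.5349
  C           0.2811    -0.5622    -0.8433    -0.2811
  E           0.2936      9.402      2.584     0.2538
  solve Keq expr → x = -0.2811; check Q = 1318
Then add 0.07564 M of X.
Step 2:
                   L          B          E          X
  I           0.2936      9.402      2.584     0.3294
  C          0.02511   -0.05022   -0.07533   -0.02511
  E           0.3187      9.352      2.508     0.3043
  solve Keq expr → x = -0.02511; check Q = 1318
Then remove 0.1192 M of L.
Step 3:
                   L          B          E          X
  I           0.1995      9.352      2.508     0.3043
  C           0.0384    -0.0768    -0.1152    -0.0384
  E           0.2379      9.275      2.393     0.2659
  solve Keq expr → x = -0.0384; check Q = 1318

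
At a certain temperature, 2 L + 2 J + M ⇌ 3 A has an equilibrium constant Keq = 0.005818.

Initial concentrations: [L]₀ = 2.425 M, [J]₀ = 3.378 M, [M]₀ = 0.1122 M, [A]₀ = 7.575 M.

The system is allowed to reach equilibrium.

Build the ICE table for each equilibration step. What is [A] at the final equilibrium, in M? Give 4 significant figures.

Q₀ = 57.73 vs Keq = 0.005818 ⇒ Q>K, reverse
Step 1:
                  L         J         M         A
  init        2.425     3.378    0.1122     7.575
  Δ            3.37      3.37     1.685    -5.055
  eq          5.795     6.748     1.797      2.52
  solve Keq expr → x = -1.685; check Q = 0.005818

[A]_eq = 2.52 M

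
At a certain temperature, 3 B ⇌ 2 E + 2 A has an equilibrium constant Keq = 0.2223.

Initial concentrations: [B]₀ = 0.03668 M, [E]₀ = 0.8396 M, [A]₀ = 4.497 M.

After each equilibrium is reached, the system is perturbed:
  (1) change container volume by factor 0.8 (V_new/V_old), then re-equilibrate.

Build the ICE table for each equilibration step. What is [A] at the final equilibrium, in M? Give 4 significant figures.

Q₀ = 2.8887e+05 vs Keq = 0.2223 ⇒ Q>K, reverse
Step 1:
                    B           E           A
  Initial     0.03668      0.8396       4.497
  Change        1.049     -0.6992     -0.6992
  Equil         1.085      0.1404       3.798
  solve Keq expr → x = -0.3496; check Q = 0.2223
Then change container volume by factor 0.8 (V_new/V_old).
Step 2:
                    B           E           A
  Initial       1.357      0.1755       4.747
  Change      0.02146     -0.0143     -0.0143
  Equil         1.378      0.1612       4.733
  solve Keq expr → x = -0.007152; check Q = 0.2223

[A]_eq = 4.733 M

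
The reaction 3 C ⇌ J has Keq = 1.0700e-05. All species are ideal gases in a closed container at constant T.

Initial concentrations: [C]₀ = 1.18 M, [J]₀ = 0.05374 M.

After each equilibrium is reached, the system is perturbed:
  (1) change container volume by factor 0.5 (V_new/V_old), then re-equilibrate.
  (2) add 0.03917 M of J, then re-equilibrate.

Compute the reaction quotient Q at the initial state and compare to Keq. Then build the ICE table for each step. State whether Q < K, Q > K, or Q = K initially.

Q₀ = 0.03271; Q > K (proceeds reverse)

Q₀ = 0.03271 vs Keq = 1.0700e-05 ⇒ Q>K, reverse
Step 1:
                   C          J
  I             1.18    0.05374
  C           0.1611   -0.05371
  E            1.341 2.5811e-05
  solve Keq expr → x = -0.05371; check Q = 1.0700e-05
Then change container volume by factor 0.5 (V_new/V_old).
Step 2:
                   C          J
  I            2.682 5.1622e-05
  C       -4.6428e-04 1.5476e-04
  E            2.682 2.0638e-04
  solve Keq expr → x = 1.5476e-04; check Q = 1.0700e-05
Then add 0.03917 M of J.
Step 3:
                   C          J
  I            2.682    0.03938
  C           0.1174   -0.03914
  E            2.799 2.3470e-04
  solve Keq expr → x = -0.03914; check Q = 1.0700e-05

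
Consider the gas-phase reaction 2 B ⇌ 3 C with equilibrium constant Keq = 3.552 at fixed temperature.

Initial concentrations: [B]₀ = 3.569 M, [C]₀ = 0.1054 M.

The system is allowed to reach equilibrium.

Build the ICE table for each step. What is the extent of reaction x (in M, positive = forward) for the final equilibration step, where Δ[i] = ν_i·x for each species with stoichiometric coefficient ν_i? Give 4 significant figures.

Q₀ = 9.1924e-05 vs Keq = 3.552 ⇒ Q<K, forward
Step 1:
                    B           C
  init          3.569      0.1054
  Δ            -1.553        2.33
  eq            2.016       2.435
  solve Keq expr → x = 0.7765; check Q = 3.552

x = 0.7765 M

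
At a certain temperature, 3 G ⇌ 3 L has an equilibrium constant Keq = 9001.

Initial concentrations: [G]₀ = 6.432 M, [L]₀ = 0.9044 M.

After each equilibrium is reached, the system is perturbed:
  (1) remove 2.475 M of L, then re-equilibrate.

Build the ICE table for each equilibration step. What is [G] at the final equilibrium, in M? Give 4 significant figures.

[G]_eq = 0.223 M

Q₀ = 0.00278 vs Keq = 9001 ⇒ Q<K, forward
Step 1:
                   G          L
  I            6.432     0.9044
  C           -6.095      6.095
  E           0.3365          7
  solve Keq expr → x = 2.032; check Q = 9001
Then remove 2.475 M of L.
Step 2:
                   G          L
  I           0.3365      4.525
  C          -0.1135     0.1135
  E            0.223      4.638
  solve Keq expr → x = 0.03784; check Q = 9001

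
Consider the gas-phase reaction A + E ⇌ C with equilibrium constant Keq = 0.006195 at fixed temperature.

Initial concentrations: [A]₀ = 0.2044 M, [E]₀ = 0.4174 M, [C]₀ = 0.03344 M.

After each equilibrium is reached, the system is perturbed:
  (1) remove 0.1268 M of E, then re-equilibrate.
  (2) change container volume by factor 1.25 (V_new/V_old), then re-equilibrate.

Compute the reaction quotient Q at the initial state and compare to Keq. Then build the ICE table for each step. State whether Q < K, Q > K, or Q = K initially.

Q₀ = 0.392; Q > K (proceeds reverse)

Q₀ = 0.392 vs Keq = 0.006195 ⇒ Q>K, reverse
Step 1:
                   A          E          C
  Initial     0.2044     0.4174    0.03344
  Change     0.03278    0.03278   -0.03278
  Equil       0.2372     0.4502 6.6146e-04
  solve Keq expr → x = -0.03278; check Q = 0.006195
Then remove 0.1268 M of E.
Step 2:
                   A          E          C
  Initial     0.2372     0.3234 6.6146e-04
  Change  1.8566e-04 1.8566e-04 -1.8566e-04
  Equil       0.2374     0.3236 4.7579e-04
  solve Keq expr → x = -1.8566e-04; check Q = 0.006195
Then change container volume by factor 1.25 (V_new/V_old).
Step 3:
                   A          E          C
  Initial     0.1899     0.2589 3.8063e-04
  Change  7.5916e-05 7.5916e-05 -7.5916e-05
  Equil         0.19     0.2589 3.0472e-04
  solve Keq expr → x = -7.5916e-05; check Q = 0.006195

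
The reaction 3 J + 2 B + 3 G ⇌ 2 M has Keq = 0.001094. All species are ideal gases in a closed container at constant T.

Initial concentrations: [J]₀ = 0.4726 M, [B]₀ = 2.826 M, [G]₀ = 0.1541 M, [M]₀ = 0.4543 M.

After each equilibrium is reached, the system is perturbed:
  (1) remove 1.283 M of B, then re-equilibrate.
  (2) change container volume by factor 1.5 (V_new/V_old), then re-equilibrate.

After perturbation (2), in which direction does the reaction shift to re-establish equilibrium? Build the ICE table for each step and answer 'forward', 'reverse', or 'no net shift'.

Q₀ = 66.9 vs Keq = 0.001094 ⇒ Q>K, reverse
Step 1:
                  J         B         G         M
  Initial    0.4726     2.826    0.1541    0.4543
  Change     0.5751    0.3834    0.5751   -0.3834
  Equil       1.048     3.209    0.7292   0.07089
  solve Keq expr → x = -0.1917; check Q = 0.001094
Then remove 1.283 M of B.
Step 2:
                  J         B         G         M
  Initial     1.048     1.926    0.7292   0.07089
  Change    0.03384   0.02256   0.03384  -0.02256
  Equil       1.082     1.949    0.7631   0.04833
  solve Keq expr → x = -0.01128; check Q = 0.001094
Then change container volume by factor 1.5 (V_new/V_old).
Step 3:
                  J         B         G         M
  Initial     0.721     1.299    0.5087   0.03222
  Change    0.03136   0.02091   0.03136  -0.02091
  Equil      0.7524      1.32    0.5401   0.01131
  solve Keq expr → x = -0.01045; check Q = 0.001094

Direction: reverse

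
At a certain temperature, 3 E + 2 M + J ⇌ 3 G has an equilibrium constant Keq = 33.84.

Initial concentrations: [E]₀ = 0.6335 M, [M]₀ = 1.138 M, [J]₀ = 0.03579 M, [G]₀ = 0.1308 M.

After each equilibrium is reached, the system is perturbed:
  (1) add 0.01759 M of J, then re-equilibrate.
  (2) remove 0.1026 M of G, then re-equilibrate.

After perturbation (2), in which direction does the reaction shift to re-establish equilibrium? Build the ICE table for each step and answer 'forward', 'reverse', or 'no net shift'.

Q₀ = 0.1899 vs Keq = 33.84 ⇒ Q<K, forward
Step 1:
                   E          M          J          G
  init        0.6335      1.138    0.03579     0.1308
  Δ           -0.101   -0.06733   -0.03366      0.101
  eq          0.5325      1.071   0.002126     0.2318
  solve Keq expr → x = 0.03366; check Q = 33.84
Then add 0.01759 M of J.
Step 2:
                   E          M          J          G
  init        0.5325      1.071    0.01972     0.2318
  Δ         -0.04434   -0.02956   -0.01478    0.04434
  eq          0.4882      1.041   0.004935     0.2761
  solve Keq expr → x = 0.01478; check Q = 33.84
Then remove 0.1026 M of G.
Step 3:
                   E          M          J          G
  init        0.4882      1.041   0.004935     0.1735
  Δ         -0.01011  -0.006738  -0.003369    0.01011
  eq          0.4781      1.034   0.001566     0.1836
  solve Keq expr → x = 0.003369; check Q = 33.84

Direction: forward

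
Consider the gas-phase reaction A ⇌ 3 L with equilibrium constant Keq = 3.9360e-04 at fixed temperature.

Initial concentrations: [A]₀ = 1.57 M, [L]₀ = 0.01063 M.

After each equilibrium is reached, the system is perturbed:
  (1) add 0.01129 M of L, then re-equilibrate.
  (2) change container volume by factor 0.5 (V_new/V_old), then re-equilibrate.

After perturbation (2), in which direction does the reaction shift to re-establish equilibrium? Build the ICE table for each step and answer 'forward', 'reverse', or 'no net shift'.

Direction: reverse

Q₀ = 7.6507e-07 vs Keq = 3.9360e-04 ⇒ Q<K, forward
Step 1:
                  A         L
  I            1.57   0.01063
  C         -0.0247    0.0741
  E           1.545   0.08473
  solve Keq expr → x = 0.0247; check Q = 3.9360e-04
Then add 0.01129 M of L.
Step 2:
                  A         L
  I           1.545   0.09602
  C        0.003741  -0.01122
  E           1.549    0.0848
  solve Keq expr → x = -0.003741; check Q = 3.9360e-04
Then change container volume by factor 0.5 (V_new/V_old).
Step 3:
                  A         L
  I           3.098    0.1696
  C         0.02084  -0.06252
  E           3.119    0.1071
  solve Keq expr → x = -0.02084; check Q = 3.9360e-04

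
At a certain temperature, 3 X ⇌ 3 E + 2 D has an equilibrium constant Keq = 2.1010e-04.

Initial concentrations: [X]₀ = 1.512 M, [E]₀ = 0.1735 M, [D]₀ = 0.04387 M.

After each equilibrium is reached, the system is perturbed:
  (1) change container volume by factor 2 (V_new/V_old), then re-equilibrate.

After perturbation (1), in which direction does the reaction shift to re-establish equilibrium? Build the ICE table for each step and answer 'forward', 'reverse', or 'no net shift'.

Direction: forward

Q₀ = 2.9079e-06 vs Keq = 2.1010e-04 ⇒ Q<K, forward
Step 1:
                    X           E           D
  I             1.512      0.1735     0.04387
  C           -0.1369      0.1369     0.09127
  E             1.375      0.3104      0.1351
  solve Keq expr → x = 0.04564; check Q = 2.1010e-04
Then change container volume by factor 2 (V_new/V_old).
Step 2:
                    X           E           D
  I            0.6875      0.1552     0.06757
  C          -0.03575     0.03575     0.02383
  E            0.6518       0.191     0.09141
  solve Keq expr → x = 0.01192; check Q = 2.1010e-04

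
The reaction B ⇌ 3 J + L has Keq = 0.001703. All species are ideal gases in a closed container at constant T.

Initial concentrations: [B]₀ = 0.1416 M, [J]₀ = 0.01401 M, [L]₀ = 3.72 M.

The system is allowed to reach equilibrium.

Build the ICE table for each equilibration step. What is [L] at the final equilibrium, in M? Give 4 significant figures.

[L]_eq = 3.728 M

Q₀ = 7.2243e-05 vs Keq = 0.001703 ⇒ Q<K, forward
Step 1:
                  B         J         L
  I          0.1416   0.01401      3.72
  C       -0.008439   0.02532  0.008439
  E          0.1332   0.03933     3.728
  solve Keq expr → x = 0.008439; check Q = 0.001703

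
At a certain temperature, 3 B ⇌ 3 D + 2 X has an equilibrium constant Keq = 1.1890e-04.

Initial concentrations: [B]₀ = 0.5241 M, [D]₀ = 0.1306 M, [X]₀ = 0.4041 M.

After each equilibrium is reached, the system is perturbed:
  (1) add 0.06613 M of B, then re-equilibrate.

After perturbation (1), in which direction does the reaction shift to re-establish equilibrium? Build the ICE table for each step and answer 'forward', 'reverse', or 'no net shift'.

Direction: forward

Q₀ = 0.002527 vs Keq = 1.1890e-04 ⇒ Q>K, reverse
Step 1:
                   B          D          X
  init        0.5241     0.1306     0.4041
  Δ          0.07222   -0.07222   -0.04815
  eq          0.5963    0.05838      0.356
  solve Keq expr → x = -0.02407; check Q = 1.1890e-04
Then add 0.06613 M of B.
Step 2:
                   B          D          X
  init        0.6624    0.05838      0.356
  Δ        -0.005498   0.005498   0.003666
  eq           0.657    0.06388     0.3596
  solve Keq expr → x = 0.001833; check Q = 1.1890e-04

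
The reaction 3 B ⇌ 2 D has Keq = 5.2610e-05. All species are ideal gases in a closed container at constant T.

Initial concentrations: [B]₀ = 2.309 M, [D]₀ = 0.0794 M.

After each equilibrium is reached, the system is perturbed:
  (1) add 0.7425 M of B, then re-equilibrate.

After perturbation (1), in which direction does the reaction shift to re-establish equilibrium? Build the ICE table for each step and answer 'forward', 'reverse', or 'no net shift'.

Direction: forward

Q₀ = 5.1212e-04 vs Keq = 5.2610e-05 ⇒ Q>K, reverse
Step 1:
                    B           D
  I             2.309      0.0794
  C           0.07895    -0.05263
  E             2.388     0.02677
  solve Keq expr → x = -0.02632; check Q = 5.2610e-05
Then add 0.7425 M of B.
Step 2:
                    B           D
  I              3.13     0.02677
  C          -0.01955     0.01303
  E             3.111      0.0398
  solve Keq expr → x = 0.006516; check Q = 5.2610e-05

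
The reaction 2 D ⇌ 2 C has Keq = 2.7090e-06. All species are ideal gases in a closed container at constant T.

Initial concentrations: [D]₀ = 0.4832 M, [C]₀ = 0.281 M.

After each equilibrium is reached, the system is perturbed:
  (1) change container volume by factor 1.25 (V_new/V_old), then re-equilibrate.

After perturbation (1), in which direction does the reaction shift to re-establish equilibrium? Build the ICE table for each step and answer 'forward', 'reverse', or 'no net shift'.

Direction: no net shift

Q₀ = 0.3382 vs Keq = 2.7090e-06 ⇒ Q>K, reverse
Step 1:
                   D          C
  I           0.4832      0.281
  C           0.2797    -0.2797
  E           0.7629   0.001256
  solve Keq expr → x = -0.1399; check Q = 2.7090e-06
Then change container volume by factor 1.25 (V_new/V_old).
Step 2:
                   D          C
  I           0.6104   0.001005
  C                0          0
  E           0.6104   0.001005
  solve Keq expr → x = 0; check Q = 2.7090e-06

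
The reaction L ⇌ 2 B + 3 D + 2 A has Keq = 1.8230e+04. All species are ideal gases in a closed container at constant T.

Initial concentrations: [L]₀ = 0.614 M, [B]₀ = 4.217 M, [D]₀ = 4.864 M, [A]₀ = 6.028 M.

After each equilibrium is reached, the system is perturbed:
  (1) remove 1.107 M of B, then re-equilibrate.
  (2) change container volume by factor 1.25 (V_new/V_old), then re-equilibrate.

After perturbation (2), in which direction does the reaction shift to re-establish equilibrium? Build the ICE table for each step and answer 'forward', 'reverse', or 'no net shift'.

Direction: forward

Q₀ = 1.2111e+05 vs Keq = 1.8230e+04 ⇒ Q>K, reverse
Step 1:
                  L         B         D         A
  I           0.614     4.217     4.864     6.028
  C          0.3694   -0.7389    -1.108   -0.7389
  E          0.9834     3.478     3.756     5.289
  solve Keq expr → x = -0.3694; check Q = 1.8230e+04
Then remove 1.107 M of B.
Step 2:
                  L         B         D         A
  I          0.9834     2.371     3.756     5.289
  C         -0.1343    0.2686    0.4029    0.2686
  E          0.8491      2.64     4.159     5.558
  solve Keq expr → x = 0.1343; check Q = 1.8230e+04
Then change container volume by factor 1.25 (V_new/V_old).
Step 3:
                  L         B         D         A
  I          0.6793     2.112     3.327     4.446
  C         -0.1961    0.3922    0.5883    0.3922
  E          0.4832     2.504     3.915     4.838
  solve Keq expr → x = 0.1961; check Q = 1.8230e+04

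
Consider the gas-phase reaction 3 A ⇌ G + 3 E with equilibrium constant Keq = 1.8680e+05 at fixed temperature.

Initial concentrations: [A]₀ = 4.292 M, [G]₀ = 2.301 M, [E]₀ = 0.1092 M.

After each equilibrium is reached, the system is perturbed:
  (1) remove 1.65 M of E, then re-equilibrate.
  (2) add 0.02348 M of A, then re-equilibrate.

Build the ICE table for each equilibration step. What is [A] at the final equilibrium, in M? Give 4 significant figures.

Q₀ = 3.7897e-05 vs Keq = 1.8680e+05 ⇒ Q<K, forward
Step 1:
                   A          G          E
  I            4.292      2.301     0.1092
  C           -4.176      1.392      4.176
  E           0.1159      3.693      4.285
  solve Keq expr → x = 1.392; check Q = 1.8680e+05
Then remove 1.65 M of E.
Step 2:
                   A          G          E
  I           0.1159      3.693      2.635
  C         -0.04335    0.01445    0.04335
  E          0.07253      3.707      2.679
  solve Keq expr → x = 0.01445; check Q = 1.8680e+05
Then add 0.02348 M of A.
Step 3:
                   A          G          E
  I          0.09601      3.707      2.679
  C         -0.02281   0.007604    0.02281
  E          0.07319      3.715      2.701
  solve Keq expr → x = 0.007604; check Q = 1.8680e+05

[A]_eq = 0.07319 M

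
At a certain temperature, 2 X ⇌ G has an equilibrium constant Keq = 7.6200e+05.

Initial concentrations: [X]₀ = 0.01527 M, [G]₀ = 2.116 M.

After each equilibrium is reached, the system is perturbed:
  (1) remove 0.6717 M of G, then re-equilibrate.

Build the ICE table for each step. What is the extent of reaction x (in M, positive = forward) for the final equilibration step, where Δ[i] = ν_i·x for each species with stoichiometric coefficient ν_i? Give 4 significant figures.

Q₀ = 9075 vs Keq = 7.6200e+05 ⇒ Q<K, forward
Step 1:
                    X           G
  Initial     0.01527       2.116
  Change      -0.0136      0.0068
  Equil      0.001669       2.123
  solve Keq expr → x = 0.0068; check Q = 7.6200e+05
Then remove 0.6717 M of G.
Step 2:
                    X           G
  Initial    0.001669       1.451
  Change  -2.8904e-04  1.4452e-04
  Equil       0.00138       1.451
  solve Keq expr → x = 1.4452e-04; check Q = 7.6200e+05

x = 1.4452e-04 M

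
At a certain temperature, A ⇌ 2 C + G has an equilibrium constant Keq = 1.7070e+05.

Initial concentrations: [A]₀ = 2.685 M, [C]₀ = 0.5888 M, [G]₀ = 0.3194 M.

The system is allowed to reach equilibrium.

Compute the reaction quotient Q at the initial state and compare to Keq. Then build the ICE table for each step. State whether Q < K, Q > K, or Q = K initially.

Q₀ = 0.04124 vs Keq = 1.7070e+05 ⇒ Q<K, forward
Step 1:
                  A         C         G
  I           2.685    0.5888    0.3194
  C          -2.684     5.369     2.684
  E       6.2455e-04     5.958     3.004
  solve Keq expr → x = 2.684; check Q = 1.7070e+05

Q₀ = 0.04124; Q < K (proceeds forward)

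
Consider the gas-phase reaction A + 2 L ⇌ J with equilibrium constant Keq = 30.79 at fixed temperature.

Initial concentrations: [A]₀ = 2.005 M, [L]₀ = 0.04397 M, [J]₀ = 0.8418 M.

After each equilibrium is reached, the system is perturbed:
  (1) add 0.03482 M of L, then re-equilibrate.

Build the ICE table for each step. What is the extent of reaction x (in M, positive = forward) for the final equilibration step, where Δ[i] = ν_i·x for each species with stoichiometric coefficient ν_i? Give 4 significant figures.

x = 0.0166 M

Q₀ = 217.2 vs Keq = 30.79 ⇒ Q>K, reverse
Step 1:
                   A          L          J
  I            2.005    0.04397     0.8418
  C           0.0347    0.06939    -0.0347
  E             2.04     0.1134     0.8071
  solve Keq expr → x = -0.0347; check Q = 30.79
Then add 0.03482 M of L.
Step 2:
                   A          L          J
  I             2.04     0.1482     0.8071
  C          -0.0166   -0.03319     0.0166
  E            2.023      0.115     0.8237
  solve Keq expr → x = 0.0166; check Q = 30.79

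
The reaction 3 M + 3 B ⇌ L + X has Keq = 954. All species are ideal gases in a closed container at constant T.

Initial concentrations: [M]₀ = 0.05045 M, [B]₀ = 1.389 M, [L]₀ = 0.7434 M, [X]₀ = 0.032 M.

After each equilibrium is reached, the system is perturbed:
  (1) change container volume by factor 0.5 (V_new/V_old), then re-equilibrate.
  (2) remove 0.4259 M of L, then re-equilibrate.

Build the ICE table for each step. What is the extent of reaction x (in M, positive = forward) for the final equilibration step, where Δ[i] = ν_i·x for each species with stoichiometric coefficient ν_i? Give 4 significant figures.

x = 6.5719e-04 M

Q₀ = 69.13 vs Keq = 954 ⇒ Q<K, forward
Step 1:
                   M          B          L          X
  init       0.05045      1.389     0.7434      0.032
  Δ         -0.02705   -0.02705   0.009018   0.009018
  eq          0.0234      1.362     0.7524    0.04102
  solve Keq expr → x = 0.009018; check Q = 954
Then change container volume by factor 0.5 (V_new/V_old).
Step 2:
                   M          B          L          X
  init       0.04679      2.724      1.505    0.08204
  Δ         -0.02732   -0.02732   0.009108   0.009108
  eq         0.01947      2.697      1.514    0.09114
  solve Keq expr → x = 0.009108; check Q = 954
Then remove 0.4259 M of L.
Step 3:
                   M          B          L          X
  init       0.01947      2.697      1.088    0.09114
  Δ        -0.001972  -0.001972 6.5719e-04 6.5719e-04
  eq         0.01749      2.695      1.089     0.0918
  solve Keq expr → x = 6.5719e-04; check Q = 954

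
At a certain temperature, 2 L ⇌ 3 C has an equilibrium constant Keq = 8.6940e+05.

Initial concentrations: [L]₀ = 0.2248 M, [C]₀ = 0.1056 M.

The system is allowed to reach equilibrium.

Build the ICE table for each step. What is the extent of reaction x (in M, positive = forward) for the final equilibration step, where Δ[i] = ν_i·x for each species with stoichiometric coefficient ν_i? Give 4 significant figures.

Q₀ = 0.0233 vs Keq = 8.6940e+05 ⇒ Q<K, forward
Step 1:
                    L           C
  init         0.2248      0.1056
  Δ           -0.2245      0.3367
  eq       3.1550e-04      0.4423
  solve Keq expr → x = 0.1122; check Q = 8.6940e+05

x = 0.1122 M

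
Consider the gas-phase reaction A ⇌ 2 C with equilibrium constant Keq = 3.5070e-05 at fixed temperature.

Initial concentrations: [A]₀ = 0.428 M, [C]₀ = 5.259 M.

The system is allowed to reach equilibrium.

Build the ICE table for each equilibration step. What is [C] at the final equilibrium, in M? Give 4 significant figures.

[C]_eq = 0.01035 M

Q₀ = 64.62 vs Keq = 3.5070e-05 ⇒ Q>K, reverse
Step 1:
                   A          C
  Initial      0.428      5.259
  Change       2.624     -5.249
  Equil        3.052    0.01035
  solve Keq expr → x = -2.624; check Q = 3.5070e-05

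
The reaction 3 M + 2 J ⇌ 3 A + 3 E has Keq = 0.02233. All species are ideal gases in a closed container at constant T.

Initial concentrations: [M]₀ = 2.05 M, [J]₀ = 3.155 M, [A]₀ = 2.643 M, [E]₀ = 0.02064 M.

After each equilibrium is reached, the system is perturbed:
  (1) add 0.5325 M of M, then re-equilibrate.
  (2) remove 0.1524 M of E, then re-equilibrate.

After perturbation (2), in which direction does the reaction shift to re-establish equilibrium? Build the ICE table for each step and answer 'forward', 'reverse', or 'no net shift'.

Q₀ = 1.8930e-06 vs Keq = 0.02233 ⇒ Q<K, forward
Step 1:
                   M          J          A          E
  init          2.05      3.155      2.643    0.02064
  Δ          -0.3177    -0.2118     0.3177     0.3177
  eq           1.732      2.943      2.961     0.3384
  solve Keq expr → x = 0.1059; check Q = 0.02233
Then add 0.5325 M of M.
Step 2:
                   M          J          A          E
  init         2.265      2.943      2.961     0.3384
  Δ         -0.07432   -0.04955    0.07432    0.07432
  eq            2.19      2.894      3.035     0.4127
  solve Keq expr → x = 0.02477; check Q = 0.02233
Then remove 0.1524 M of E.
Step 3:
                   M          J          A          E
  init          2.19      2.894      3.035     0.2603
  Δ          -0.1111   -0.07409     0.1111     0.1111
  eq           2.079       2.82      3.146     0.3714
  solve Keq expr → x = 0.03705; check Q = 0.02233

Direction: forward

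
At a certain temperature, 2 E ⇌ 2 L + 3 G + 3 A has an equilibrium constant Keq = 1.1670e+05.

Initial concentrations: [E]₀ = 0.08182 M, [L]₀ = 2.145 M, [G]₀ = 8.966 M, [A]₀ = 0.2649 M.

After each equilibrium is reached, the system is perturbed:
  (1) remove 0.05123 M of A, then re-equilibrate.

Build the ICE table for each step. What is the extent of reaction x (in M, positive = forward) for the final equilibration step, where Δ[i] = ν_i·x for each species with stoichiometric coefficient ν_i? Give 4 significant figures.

x = 0.003035 M

Q₀ = 9208 vs Keq = 1.1670e+05 ⇒ Q<K, forward
Step 1:
                    E           L           G           A
  init        0.08182       2.145       8.966      0.2649
  Δ          -0.04777     0.04777     0.07165     0.07165
  eq          0.03405       2.193       9.038      0.3366
  solve Keq expr → x = 0.02388; check Q = 1.1670e+05
Then remove 0.05123 M of A.
Step 2:
                    E           L           G           A
  init        0.03405       2.193       9.038      0.2853
  Δ         -0.006069    0.006069    0.009104    0.009104
  eq          0.02798       2.199       9.047      0.2944
  solve Keq expr → x = 0.003035; check Q = 1.1670e+05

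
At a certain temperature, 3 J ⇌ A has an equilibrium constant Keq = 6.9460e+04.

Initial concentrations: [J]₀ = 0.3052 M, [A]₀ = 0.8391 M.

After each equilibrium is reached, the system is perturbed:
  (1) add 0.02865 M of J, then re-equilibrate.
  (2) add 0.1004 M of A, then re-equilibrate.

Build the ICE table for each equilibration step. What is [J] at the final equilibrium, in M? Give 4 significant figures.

[J]_eq = 0.02467 M

Q₀ = 29.52 vs Keq = 6.9460e+04 ⇒ Q<K, forward
Step 1:
                  J         A
  init       0.3052    0.8391
  Δ         -0.2814   0.09381
  eq        0.02377    0.9329
  solve Keq expr → x = 0.09381; check Q = 6.9460e+04
Then add 0.02865 M of J.
Step 2:
                  J         A
  init      0.05242    0.9329
  Δ        -0.02857  0.009523
  eq        0.02385    0.9424
  solve Keq expr → x = 0.009523; check Q = 6.9460e+04
Then add 0.1004 M of A.
Step 3:
                  J         A
  init      0.02385     1.043
  Δ       8.1641e-04 -2.7214e-04
  eq        0.02467     1.043
  solve Keq expr → x = -2.7214e-04; check Q = 6.9460e+04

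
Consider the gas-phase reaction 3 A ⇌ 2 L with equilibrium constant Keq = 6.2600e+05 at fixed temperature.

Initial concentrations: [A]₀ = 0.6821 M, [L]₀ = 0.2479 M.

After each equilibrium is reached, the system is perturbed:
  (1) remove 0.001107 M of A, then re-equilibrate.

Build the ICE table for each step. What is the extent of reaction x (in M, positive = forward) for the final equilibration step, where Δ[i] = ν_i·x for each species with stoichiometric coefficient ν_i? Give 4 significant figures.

Q₀ = 0.1936 vs Keq = 6.2600e+05 ⇒ Q<K, forward
Step 1:
                   A          L
  I           0.6821     0.2479
  C          -0.6729     0.4486
  E         0.009185     0.6965
  solve Keq expr → x = 0.2243; check Q = 6.2600e+05
Then remove 0.001107 M of A.
Step 2:
                   A          L
  I         0.008078     0.6965
  C         0.001101 -7.3370e-04
  E         0.009179     0.6958
  solve Keq expr → x = -3.6685e-04; check Q = 6.2600e+05

x = -3.6685e-04 M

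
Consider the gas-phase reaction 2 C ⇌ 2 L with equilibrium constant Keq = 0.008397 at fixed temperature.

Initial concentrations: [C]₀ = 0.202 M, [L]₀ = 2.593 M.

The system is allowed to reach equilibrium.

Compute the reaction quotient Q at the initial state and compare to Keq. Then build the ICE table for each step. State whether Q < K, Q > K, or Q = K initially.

Q₀ = 164.8 vs Keq = 0.008397 ⇒ Q>K, reverse
Step 1:
                  C         L
  I           0.202     2.593
  C           2.358    -2.358
  E            2.56    0.2346
  solve Keq expr → x = -1.179; check Q = 0.008397

Q₀ = 164.8; Q > K (proceeds reverse)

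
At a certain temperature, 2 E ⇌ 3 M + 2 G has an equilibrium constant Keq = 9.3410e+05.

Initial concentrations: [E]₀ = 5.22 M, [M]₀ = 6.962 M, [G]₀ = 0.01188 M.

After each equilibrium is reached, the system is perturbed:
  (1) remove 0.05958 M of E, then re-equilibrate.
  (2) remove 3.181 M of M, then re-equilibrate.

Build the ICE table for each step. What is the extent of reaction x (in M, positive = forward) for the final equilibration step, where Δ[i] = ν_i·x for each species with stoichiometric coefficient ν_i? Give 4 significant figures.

Q₀ = 0.001748 vs Keq = 9.3410e+05 ⇒ Q<K, forward
Step 1:
                  E         M         G
  init         5.22     6.962   0.01188
  Δ          -4.941     7.411     4.941
  eq         0.2792     14.37     4.953
  solve Keq expr → x = 2.47; check Q = 9.3410e+05
Then remove 0.05958 M of E.
Step 2:
                  E         M         G
  init       0.2197     14.37     4.953
  Δ         0.05419  -0.08128  -0.05419
  eq         0.2738     14.29     4.898
  solve Keq expr → x = -0.02709; check Q = 9.3410e+05
Then remove 3.181 M of M.
Step 3:
                  E         M         G
  init       0.2738     11.11     4.898
  Δ        -0.07997      0.12   0.07997
  eq         0.1939     11.23     4.978
  solve Keq expr → x = 0.03998; check Q = 9.3410e+05

x = 0.03998 M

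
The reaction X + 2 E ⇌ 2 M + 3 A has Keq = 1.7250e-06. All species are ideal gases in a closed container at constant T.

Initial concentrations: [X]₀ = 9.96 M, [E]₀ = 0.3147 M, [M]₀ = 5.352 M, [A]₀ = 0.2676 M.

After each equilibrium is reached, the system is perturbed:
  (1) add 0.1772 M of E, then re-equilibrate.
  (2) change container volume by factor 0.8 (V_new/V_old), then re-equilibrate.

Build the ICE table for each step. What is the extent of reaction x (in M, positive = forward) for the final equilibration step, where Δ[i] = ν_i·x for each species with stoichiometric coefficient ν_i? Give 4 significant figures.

x = -3.7810e-04 M

Q₀ = 0.5565 vs Keq = 1.7250e-06 ⇒ Q>K, reverse
Step 1:
                   X          E          M          A
  Initial       9.96     0.3147      5.352     0.2676
  Change     0.08741     0.1748    -0.1748    -0.2622
  Equil        10.05     0.4895      5.177   0.005371
  solve Keq expr → x = -0.08741; check Q = 1.7250e-06
Then add 0.1772 M of E.
Step 2:
                   X          E          M          A
  Initial      10.05     0.6667      5.177   0.005371
  Change  -4.0742e-04 -8.1484e-04 8.1484e-04   0.001222
  Equil        10.05     0.6659      5.178   0.006593
  solve Keq expr → x = 4.0742e-04; check Q = 1.7250e-06
Then change container volume by factor 0.8 (V_new/V_old).
Step 3:
                   X          E          M          A
  Initial      12.56     0.8324      6.472   0.008242
  Change  3.7810e-04 7.5620e-04 -7.5620e-04  -0.001134
  Equil        12.56     0.8331      6.472   0.007107
  solve Keq expr → x = -3.7810e-04; check Q = 1.7250e-06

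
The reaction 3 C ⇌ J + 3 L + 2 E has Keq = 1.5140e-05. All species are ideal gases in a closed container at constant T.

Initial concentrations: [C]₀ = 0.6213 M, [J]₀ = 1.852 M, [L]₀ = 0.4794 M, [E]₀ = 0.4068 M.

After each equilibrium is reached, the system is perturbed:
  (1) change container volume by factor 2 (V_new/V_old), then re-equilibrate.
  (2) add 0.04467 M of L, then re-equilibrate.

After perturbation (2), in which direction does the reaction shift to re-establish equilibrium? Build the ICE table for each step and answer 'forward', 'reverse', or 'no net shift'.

Q₀ = 0.1408 vs Keq = 1.5140e-05 ⇒ Q>K, reverse
Step 1:
                    C           J           L           E
  Initial      0.6213       1.852      0.4794      0.4068
  Change       0.4009     -0.1336     -0.4009     -0.2673
  Equil         1.022       1.718     0.07848      0.1395
  solve Keq expr → x = -0.1336; check Q = 1.5140e-05
Then change container volume by factor 2 (V_new/V_old).
Step 2:
                    C           J           L           E
  Initial      0.5111      0.8592     0.03924     0.06976
  Change     -0.02518    0.008392     0.02518     0.01678
  Equil        0.4859      0.8676     0.06442     0.08655
  solve Keq expr → x = 0.008392; check Q = 1.5140e-05
Then add 0.04467 M of L.
Step 3:
                    C           J           L           E
  Initial      0.4859      0.8676      0.1091     0.08655
  Change      0.02841   -0.009469    -0.02841    -0.01894
  Equil        0.5143      0.8581     0.08068     0.06761
  solve Keq expr → x = -0.009469; check Q = 1.5140e-05

Direction: reverse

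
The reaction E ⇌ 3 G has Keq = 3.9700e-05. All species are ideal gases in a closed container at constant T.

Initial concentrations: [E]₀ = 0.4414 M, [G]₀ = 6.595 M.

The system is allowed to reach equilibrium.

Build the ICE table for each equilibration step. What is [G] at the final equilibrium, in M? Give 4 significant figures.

[G]_eq = 0.04705 M

Q₀ = 649.8 vs Keq = 3.9700e-05 ⇒ Q>K, reverse
Step 1:
                  E         G
  I          0.4414     6.595
  C           2.183    -6.548
  E           2.624   0.04705
  solve Keq expr → x = -2.183; check Q = 3.9700e-05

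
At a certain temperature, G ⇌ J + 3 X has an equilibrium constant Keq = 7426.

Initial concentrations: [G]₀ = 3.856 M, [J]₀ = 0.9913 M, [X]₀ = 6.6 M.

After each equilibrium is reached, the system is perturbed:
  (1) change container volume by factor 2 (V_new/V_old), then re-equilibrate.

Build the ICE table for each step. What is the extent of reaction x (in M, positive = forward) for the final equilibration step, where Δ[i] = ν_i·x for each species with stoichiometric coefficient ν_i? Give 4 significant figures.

x = 0.4829 M

Q₀ = 73.91 vs Keq = 7426 ⇒ Q<K, forward
Step 1:
                   G          J          X
  Initial      3.856     0.9913        6.6
  Change      -2.517      2.517      7.551
  Equil        1.339      3.508      14.15
  solve Keq expr → x = 2.517; check Q = 7426
Then change container volume by factor 2 (V_new/V_old).
Step 2:
                   G          J          X
  Initial     0.6694      1.754      7.076
  Change     -0.4829     0.4829      1.449
  Equil       0.1866      2.237      8.524
  solve Keq expr → x = 0.4829; check Q = 7426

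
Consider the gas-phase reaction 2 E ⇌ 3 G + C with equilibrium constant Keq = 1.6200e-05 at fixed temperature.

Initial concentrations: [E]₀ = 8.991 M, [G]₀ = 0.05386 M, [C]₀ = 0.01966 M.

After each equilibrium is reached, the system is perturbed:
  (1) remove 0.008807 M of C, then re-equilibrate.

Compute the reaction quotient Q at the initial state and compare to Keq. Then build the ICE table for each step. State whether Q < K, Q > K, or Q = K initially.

Q₀ = 3.7999e-08 vs Keq = 1.6200e-05 ⇒ Q<K, forward
Step 1:
                  E         G         C
  I           8.991   0.05386   0.01966
  C          -0.129    0.1934   0.06448
  E           8.862    0.2473   0.08414
  solve Keq expr → x = 0.06448; check Q = 1.6200e-05
Then remove 0.008807 M of C.
Step 2:
                  E         G         C
  I           8.862    0.2473   0.07533
  C       -0.004473  0.006709  0.002236
  E           8.858     0.254   0.07756
  solve Keq expr → x = 0.002236; check Q = 1.6200e-05

Q₀ = 3.7999e-08; Q < K (proceeds forward)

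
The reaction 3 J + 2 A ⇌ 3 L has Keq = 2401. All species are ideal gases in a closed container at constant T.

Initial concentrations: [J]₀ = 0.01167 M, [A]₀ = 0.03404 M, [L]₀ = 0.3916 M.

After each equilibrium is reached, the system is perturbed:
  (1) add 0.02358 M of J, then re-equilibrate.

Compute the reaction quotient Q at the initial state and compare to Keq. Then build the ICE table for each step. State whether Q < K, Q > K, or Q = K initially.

Q₀ = 3.2609e+07 vs Keq = 2401 ⇒ Q>K, reverse
Step 1:
                  J         A         L
  init      0.01167   0.03404    0.3916
  Δ          0.0939    0.0626   -0.0939
  eq         0.1056   0.09664    0.2977
  solve Keq expr → x = -0.0313; check Q = 2401
Then add 0.02358 M of J.
Step 2:
                  J         A         L
  init       0.1292   0.09664    0.2977
  Δ        -0.01241 -0.008276   0.01241
  eq         0.1167   0.08836    0.3101
  solve Keq expr → x = 0.004138; check Q = 2401

Q₀ = 3.2609e+07; Q > K (proceeds reverse)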